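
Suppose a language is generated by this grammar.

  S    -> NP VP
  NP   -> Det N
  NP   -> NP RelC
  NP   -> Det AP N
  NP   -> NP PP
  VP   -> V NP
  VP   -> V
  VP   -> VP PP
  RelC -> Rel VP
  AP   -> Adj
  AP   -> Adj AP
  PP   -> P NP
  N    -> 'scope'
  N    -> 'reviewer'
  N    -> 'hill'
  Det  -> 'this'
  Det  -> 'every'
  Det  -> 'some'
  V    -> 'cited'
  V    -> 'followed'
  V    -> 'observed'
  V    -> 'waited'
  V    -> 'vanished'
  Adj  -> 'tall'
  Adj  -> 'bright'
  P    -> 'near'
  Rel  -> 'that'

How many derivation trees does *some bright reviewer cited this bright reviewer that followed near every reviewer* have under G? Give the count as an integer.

3

Two of the 3 distinct bracketings:
[S [NP [Det some] [AP [Adj bright]] [N reviewer]] [VP [V cited] [NP [NP [Det this] [AP [Adj bright]] [N reviewer]] [RelC [Rel that] [VP [VP [V followed]] [PP [P near] [NP [Det every] [N reviewer]]]]]]]]
[S [NP [Det some] [AP [Adj bright]] [N reviewer]] [VP [V cited] [NP [NP [NP [Det this] [AP [Adj bright]] [N reviewer]] [RelC [Rel that] [VP [V followed]]]] [PP [P near] [NP [Det every] [N reviewer]]]]]]
The difference turns on whether NP → NP PP is used at the relevant span, versus an alternative expansion of NP.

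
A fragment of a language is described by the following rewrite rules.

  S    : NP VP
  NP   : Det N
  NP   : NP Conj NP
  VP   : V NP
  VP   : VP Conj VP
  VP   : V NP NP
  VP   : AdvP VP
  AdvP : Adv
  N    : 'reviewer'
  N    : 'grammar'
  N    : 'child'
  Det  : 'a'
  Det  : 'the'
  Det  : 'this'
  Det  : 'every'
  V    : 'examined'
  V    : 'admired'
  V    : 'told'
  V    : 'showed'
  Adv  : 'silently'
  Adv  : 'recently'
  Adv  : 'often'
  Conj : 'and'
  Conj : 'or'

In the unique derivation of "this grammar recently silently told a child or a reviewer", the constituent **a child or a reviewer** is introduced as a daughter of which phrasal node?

VP

[S [NP [Det this] [N grammar]] [VP [AdvP [Adv recently]] [VP [AdvP [Adv silently]] [VP [V told] [NP [NP [Det a] [N child]] [Conj or] [NP [Det a] [N reviewer]]]]]]]
The span 'a child or a reviewer' is the NP node built by NP → NP Conj NP.
Its mother is the VP built by VP → V NP.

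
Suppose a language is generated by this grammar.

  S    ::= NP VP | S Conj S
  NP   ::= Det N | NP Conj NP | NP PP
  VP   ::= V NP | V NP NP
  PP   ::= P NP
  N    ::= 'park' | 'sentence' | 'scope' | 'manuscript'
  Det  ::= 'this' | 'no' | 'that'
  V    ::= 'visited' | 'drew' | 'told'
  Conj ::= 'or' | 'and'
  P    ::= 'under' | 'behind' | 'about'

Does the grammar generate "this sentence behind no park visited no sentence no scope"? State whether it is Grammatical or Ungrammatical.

Grammatical

[S [NP [NP [Det this] [N sentence]] [PP [P behind] [NP [Det no] [N park]]]] [VP [V visited] [NP [Det no] [N sentence]] [NP [Det no] [N scope]]]]
Every word is introduced by a lexical rule and the phrasal rules combine the resulting categories into a single S.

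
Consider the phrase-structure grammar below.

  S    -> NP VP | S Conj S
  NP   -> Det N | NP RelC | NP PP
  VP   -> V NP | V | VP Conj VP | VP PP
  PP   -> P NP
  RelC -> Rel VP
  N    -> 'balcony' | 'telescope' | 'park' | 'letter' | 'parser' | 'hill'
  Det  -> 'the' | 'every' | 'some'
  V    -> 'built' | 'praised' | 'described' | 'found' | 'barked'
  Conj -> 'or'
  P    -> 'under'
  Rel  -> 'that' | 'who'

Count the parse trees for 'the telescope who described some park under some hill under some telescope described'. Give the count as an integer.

9

Two of the 9 distinct bracketings:
[S [NP [NP [Det the] [N telescope]] [RelC [Rel who] [VP [V described] [NP [NP [Det some] [N park]] [PP [P under] [NP [NP [Det some] [N hill]] [PP [P under] [NP [Det some] [N telescope]]]]]]]]] [VP [V described]]]
[S [NP [NP [Det the] [N telescope]] [RelC [Rel who] [VP [V described] [NP [NP [NP [Det some] [N park]] [PP [P under] [NP [Det some] [N hill]]]] [PP [P under] [NP [Det some] [N telescope]]]]]]] [VP [V described]]]
The trees differ in how a recursive rule is bracketed over the same span.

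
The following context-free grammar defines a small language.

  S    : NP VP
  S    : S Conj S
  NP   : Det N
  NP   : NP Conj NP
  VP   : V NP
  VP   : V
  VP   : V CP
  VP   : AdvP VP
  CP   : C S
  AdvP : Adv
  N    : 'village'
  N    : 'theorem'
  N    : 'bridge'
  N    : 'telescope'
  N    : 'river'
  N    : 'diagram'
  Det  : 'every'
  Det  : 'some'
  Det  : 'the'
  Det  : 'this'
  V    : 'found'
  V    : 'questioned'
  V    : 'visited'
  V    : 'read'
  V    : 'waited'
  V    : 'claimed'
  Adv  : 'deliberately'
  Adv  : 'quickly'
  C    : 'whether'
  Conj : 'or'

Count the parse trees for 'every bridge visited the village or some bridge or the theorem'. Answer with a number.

2

The two bracketings:
[S [NP [Det every] [N bridge]] [VP [V visited] [NP [NP [Det the] [N village]] [Conj or] [NP [NP [Det some] [N bridge]] [Conj or] [NP [Det the] [N theorem]]]]]]
[S [NP [Det every] [N bridge]] [VP [V visited] [NP [NP [NP [Det the] [N village]] [Conj or] [NP [Det some] [N bridge]]] [Conj or] [NP [Det the] [N theorem]]]]]
The trees differ in how a recursive rule is bracketed over the same span.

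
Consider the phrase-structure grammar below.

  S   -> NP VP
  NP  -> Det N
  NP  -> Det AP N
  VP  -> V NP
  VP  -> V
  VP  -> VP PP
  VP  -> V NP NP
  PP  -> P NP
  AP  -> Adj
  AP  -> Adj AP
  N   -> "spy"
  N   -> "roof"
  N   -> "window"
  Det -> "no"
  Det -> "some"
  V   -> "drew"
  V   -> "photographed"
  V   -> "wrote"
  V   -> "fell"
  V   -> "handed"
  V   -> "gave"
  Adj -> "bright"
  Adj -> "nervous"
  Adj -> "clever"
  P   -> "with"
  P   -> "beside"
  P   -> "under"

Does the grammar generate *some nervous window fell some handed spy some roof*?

Ungrammatical

A Det word can never sit immediately before a V word in any string this grammar generates, so the substring 'some handed' rules out a derivation.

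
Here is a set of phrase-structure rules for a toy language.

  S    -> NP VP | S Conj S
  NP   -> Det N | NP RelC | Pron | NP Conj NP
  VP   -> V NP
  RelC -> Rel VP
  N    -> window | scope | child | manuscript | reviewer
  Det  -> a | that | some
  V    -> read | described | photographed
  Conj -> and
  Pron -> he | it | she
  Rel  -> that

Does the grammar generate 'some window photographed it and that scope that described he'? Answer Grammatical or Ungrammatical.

S
  NP
    Det: some
    N: window
  VP
    V: photographed
    NP
      NP
        NP
          Pron: it
        Conj: and
        NP
          Det: that
          N: scope
      RelC
        Rel: that
        VP
          V: described
          NP
            Pron: he
Every word is introduced by a lexical rule and the phrasal rules combine the resulting categories into a single S.

Grammatical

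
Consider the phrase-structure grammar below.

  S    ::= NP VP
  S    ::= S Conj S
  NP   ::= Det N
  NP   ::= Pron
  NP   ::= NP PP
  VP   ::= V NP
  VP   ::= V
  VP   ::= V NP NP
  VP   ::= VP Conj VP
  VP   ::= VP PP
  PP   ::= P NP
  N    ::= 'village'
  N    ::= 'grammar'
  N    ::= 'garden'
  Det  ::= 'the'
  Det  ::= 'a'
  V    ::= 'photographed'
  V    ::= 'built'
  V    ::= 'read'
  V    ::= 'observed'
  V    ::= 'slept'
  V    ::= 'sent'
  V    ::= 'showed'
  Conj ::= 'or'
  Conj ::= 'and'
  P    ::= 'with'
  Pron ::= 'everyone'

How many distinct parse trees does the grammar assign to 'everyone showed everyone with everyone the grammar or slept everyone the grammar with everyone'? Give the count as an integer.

Two of the 3 distinct bracketings:
[S [NP [Pron everyone]] [VP [VP [V showed] [NP [NP [Pron everyone]] [PP [P with] [NP [Pron everyone]]]] [NP [Det the] [N grammar]]] [Conj or] [VP [V slept] [NP [Pron everyone]] [NP [NP [Det the] [N grammar]] [PP [P with] [NP [Pron everyone]]]]]]]
[S [NP [Pron everyone]] [VP [VP [V showed] [NP [NP [Pron everyone]] [PP [P with] [NP [Pron everyone]]]] [NP [Det the] [N grammar]]] [Conj or] [VP [VP [V slept] [NP [Pron everyone]] [NP [Det the] [N grammar]]] [PP [P with] [NP [Pron everyone]]]]]]
The difference turns on whether VP → VP PP is used at the relevant span, versus an alternative expansion of VP.

3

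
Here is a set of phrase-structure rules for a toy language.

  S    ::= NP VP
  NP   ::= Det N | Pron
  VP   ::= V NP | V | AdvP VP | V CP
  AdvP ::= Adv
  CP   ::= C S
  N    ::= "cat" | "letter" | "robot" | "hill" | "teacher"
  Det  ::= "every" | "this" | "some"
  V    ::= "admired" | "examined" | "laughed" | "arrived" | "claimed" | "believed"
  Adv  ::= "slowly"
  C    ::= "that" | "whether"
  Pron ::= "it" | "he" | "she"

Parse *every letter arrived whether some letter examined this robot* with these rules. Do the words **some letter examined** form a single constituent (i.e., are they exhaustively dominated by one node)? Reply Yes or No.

[S [NP [Det every] [N letter]] [VP [V arrived] [CP [C whether] [S [NP [Det some] [N letter]] [VP [V examined] [NP [Det this] [N robot]]]]]]]
The smallest constituent containing 'some letter examined' is the S spanning 'some letter examined this robot'; no single node in the tree dominates exactly the given words.

No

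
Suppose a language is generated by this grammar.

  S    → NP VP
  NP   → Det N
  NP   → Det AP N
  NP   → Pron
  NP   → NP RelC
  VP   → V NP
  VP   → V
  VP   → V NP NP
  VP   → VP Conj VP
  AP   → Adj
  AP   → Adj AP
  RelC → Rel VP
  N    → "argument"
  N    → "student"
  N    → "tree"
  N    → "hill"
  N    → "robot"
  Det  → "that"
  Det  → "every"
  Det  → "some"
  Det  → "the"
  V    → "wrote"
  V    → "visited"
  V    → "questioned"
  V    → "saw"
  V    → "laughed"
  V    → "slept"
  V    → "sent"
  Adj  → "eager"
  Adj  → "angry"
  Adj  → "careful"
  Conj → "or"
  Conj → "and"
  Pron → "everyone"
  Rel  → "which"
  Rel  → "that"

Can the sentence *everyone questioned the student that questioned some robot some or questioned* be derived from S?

Ungrammatical

A Det word can never sit immediately before a Conj word in any string this grammar generates, so the substring 'some or' rules out a derivation.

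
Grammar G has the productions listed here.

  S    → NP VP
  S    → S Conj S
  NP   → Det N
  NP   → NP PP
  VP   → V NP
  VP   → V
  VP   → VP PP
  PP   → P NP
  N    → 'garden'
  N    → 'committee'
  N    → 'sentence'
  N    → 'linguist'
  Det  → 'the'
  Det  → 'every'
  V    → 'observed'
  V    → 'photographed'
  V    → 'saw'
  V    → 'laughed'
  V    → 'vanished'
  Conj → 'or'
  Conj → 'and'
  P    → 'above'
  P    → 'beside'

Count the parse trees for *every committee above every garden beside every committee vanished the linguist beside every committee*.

4

Two of the 4 distinct bracketings:
[S [NP [NP [Det every] [N committee]] [PP [P above] [NP [NP [Det every] [N garden]] [PP [P beside] [NP [Det every] [N committee]]]]]] [VP [V vanished] [NP [NP [Det the] [N linguist]] [PP [P beside] [NP [Det every] [N committee]]]]]]
[S [NP [NP [Det every] [N committee]] [PP [P above] [NP [NP [Det every] [N garden]] [PP [P beside] [NP [Det every] [N committee]]]]]] [VP [VP [V vanished] [NP [Det the] [N linguist]]] [PP [P beside] [NP [Det every] [N committee]]]]]
The difference turns on whether VP → VP PP is used at the relevant span, versus an alternative expansion of VP.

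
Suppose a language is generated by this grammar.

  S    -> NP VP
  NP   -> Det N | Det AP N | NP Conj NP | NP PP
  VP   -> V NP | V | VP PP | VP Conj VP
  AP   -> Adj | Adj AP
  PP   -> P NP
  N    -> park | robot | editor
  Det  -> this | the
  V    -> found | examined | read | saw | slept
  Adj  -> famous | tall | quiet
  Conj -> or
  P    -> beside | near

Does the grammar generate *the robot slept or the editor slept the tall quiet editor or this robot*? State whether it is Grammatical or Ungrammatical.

For S → NP VP, the only prefix that parses as NP is 'the robot', but the remainder 'slept or the editor slept the tall quiet editor or this robot' is not a VP under these rules.

Ungrammatical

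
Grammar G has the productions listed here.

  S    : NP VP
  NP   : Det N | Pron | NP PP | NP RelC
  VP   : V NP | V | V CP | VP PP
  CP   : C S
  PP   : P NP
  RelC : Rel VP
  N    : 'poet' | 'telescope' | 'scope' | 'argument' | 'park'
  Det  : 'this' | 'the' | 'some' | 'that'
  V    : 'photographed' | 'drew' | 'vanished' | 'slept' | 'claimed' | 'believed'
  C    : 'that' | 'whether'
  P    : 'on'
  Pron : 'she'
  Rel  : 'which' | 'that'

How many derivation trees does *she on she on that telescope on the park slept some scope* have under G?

5

Two of the 5 distinct bracketings:
[S [NP [NP [Pron she]] [PP [P on] [NP [NP [Pron she]] [PP [P on] [NP [NP [Det that] [N telescope]] [PP [P on] [NP [Det the] [N park]]]]]]]] [VP [V slept] [NP [Det some] [N scope]]]]
[S [NP [NP [Pron she]] [PP [P on] [NP [NP [NP [Pron she]] [PP [P on] [NP [Det that] [N telescope]]]] [PP [P on] [NP [Det the] [N park]]]]]] [VP [V slept] [NP [Det some] [N scope]]]]
The trees differ in how a recursive rule is bracketed over the same span.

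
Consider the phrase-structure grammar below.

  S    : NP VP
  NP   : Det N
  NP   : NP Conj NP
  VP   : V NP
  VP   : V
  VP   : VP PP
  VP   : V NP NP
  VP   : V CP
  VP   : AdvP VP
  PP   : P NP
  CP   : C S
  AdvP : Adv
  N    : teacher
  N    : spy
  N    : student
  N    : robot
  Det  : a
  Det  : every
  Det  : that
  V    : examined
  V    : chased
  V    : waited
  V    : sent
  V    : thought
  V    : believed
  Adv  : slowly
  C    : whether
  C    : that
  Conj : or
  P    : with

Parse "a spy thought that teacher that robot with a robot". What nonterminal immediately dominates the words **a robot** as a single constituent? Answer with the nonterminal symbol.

NP

[S [NP [Det a] [N spy]] [VP [VP [V thought] [NP [Det that] [N teacher]] [NP [Det that] [N robot]]] [PP [P with] [NP [Det a] [N robot]]]]]
The span 'a robot' is the NP node built by NP → Det N.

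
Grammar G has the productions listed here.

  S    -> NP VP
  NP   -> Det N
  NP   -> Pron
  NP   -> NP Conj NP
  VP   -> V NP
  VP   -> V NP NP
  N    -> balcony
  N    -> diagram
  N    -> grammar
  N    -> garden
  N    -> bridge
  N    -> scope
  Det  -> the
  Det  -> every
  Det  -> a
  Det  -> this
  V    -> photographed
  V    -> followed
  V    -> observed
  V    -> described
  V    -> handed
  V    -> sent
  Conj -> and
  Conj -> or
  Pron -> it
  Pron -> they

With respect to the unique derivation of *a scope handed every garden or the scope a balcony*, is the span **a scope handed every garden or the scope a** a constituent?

No

[S [NP [Det a] [N scope]] [VP [V handed] [NP [NP [Det every] [N garden]] [Conj or] [NP [Det the] [N scope]]] [NP [Det a] [N balcony]]]]
The smallest constituent containing 'a scope handed every garden or the scope a' is the S spanning 'a scope handed every garden or the scope a balcony'; no single node in the tree dominates exactly the given words.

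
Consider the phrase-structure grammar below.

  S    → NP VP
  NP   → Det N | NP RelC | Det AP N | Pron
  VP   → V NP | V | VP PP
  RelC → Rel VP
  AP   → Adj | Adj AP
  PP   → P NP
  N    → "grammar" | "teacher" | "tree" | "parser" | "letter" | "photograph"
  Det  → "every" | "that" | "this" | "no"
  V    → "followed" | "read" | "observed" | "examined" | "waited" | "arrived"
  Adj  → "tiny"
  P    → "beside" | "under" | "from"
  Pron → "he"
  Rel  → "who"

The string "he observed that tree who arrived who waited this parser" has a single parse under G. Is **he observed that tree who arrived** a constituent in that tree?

No

[S [NP [Pron he]] [VP [V observed] [NP [NP [NP [Det that] [N tree]] [RelC [Rel who] [VP [V arrived]]]] [RelC [Rel who] [VP [V waited] [NP [Det this] [N parser]]]]]]]
The smallest constituent containing 'he observed that tree who arrived' is the S spanning 'he observed that tree who arrived who waited this parser'; no single node in the tree dominates exactly the given words.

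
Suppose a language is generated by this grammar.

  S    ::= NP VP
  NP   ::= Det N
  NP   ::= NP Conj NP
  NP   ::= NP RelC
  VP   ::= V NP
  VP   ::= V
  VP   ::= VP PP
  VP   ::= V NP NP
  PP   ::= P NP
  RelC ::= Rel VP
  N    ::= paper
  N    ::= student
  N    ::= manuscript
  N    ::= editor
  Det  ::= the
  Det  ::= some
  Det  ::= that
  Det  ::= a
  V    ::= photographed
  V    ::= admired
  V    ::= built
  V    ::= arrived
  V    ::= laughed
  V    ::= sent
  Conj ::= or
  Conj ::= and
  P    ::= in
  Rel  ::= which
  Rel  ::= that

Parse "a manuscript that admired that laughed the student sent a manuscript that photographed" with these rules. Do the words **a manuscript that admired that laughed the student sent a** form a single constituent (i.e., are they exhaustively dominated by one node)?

No

[S [NP [NP [NP [Det a] [N manuscript]] [RelC [Rel that] [VP [V admired]]]] [RelC [Rel that] [VP [V laughed] [NP [Det the] [N student]]]]] [VP [V sent] [NP [NP [Det a] [N manuscript]] [RelC [Rel that] [VP [V photographed]]]]]]
The smallest constituent containing 'a manuscript that admired that laughed the student sent a' is the S spanning 'a manuscript that admired that laughed the student sent a manuscript that photographed'; no single node in the tree dominates exactly the given words.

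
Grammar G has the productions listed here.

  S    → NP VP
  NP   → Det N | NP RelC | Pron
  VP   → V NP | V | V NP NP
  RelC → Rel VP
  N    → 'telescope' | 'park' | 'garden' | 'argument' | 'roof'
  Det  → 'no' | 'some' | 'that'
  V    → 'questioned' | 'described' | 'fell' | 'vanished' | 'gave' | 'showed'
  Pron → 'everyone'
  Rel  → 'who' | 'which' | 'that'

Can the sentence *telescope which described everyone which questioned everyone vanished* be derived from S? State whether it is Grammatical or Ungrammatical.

For S → NP VP, no prefix of the string parses as an NP.

Ungrammatical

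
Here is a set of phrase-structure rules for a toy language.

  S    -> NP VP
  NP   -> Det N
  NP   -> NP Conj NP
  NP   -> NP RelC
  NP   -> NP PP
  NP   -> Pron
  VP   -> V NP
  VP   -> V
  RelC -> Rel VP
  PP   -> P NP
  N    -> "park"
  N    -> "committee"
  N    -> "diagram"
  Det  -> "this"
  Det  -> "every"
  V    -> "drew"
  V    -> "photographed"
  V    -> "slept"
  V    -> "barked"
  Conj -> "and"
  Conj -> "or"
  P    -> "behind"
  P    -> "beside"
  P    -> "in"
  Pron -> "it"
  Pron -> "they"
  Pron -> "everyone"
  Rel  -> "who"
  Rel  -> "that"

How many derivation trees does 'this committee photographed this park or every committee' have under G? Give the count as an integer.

[S [NP [Det this] [N committee]] [VP [V photographed] [NP [NP [Det this] [N park]] [Conj or] [NP [Det every] [N committee]]]]]
No rule offers an alternative attachment or grouping for any span, so this is the only derivation.

1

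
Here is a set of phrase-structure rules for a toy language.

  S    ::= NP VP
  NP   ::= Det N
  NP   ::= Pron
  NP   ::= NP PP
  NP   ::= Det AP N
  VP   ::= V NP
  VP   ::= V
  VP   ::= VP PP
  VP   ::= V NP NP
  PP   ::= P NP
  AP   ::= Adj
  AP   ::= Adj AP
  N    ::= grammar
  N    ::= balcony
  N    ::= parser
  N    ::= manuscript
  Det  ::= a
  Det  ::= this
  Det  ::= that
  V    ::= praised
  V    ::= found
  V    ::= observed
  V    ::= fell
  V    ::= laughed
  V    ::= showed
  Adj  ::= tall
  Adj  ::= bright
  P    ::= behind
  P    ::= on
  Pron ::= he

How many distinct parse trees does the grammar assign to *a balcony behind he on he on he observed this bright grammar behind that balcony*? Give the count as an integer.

10

Two of the 10 distinct bracketings:
[S [NP [NP [Det a] [N balcony]] [PP [P behind] [NP [NP [Pron he]] [PP [P on] [NP [NP [Pron he]] [PP [P on] [NP [Pron he]]]]]]]] [VP [V observed] [NP [NP [Det this] [AP [Adj bright]] [N grammar]] [PP [P behind] [NP [Det that] [N balcony]]]]]]
[S [NP [NP [Det a] [N balcony]] [PP [P behind] [NP [NP [Pron he]] [PP [P on] [NP [NP [Pron he]] [PP [P on] [NP [Pron he]]]]]]]] [VP [VP [V observed] [NP [Det this] [AP [Adj bright]] [N grammar]]] [PP [P behind] [NP [Det that] [N balcony]]]]]
The difference turns on whether VP → VP PP is used at the relevant span, versus an alternative expansion of VP.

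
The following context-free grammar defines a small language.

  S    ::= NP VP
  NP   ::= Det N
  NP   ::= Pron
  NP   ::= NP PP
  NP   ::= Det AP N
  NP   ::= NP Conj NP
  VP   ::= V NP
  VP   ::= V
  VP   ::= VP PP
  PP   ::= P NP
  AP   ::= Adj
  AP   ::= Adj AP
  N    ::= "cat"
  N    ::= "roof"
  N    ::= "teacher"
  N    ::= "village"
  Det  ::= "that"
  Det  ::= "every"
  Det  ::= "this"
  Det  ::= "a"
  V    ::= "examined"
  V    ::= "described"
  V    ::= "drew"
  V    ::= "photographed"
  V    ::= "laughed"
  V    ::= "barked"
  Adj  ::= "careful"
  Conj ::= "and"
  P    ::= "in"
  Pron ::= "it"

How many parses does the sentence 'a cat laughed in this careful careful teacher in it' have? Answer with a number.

The two bracketings:
[S [NP [Det a] [N cat]] [VP [VP [V laughed]] [PP [P in] [NP [NP [Det this] [AP [Adj careful] [AP [Adj careful]]] [N teacher]] [PP [P in] [NP [Pron it]]]]]]]
[S [NP [Det a] [N cat]] [VP [VP [VP [V laughed]] [PP [P in] [NP [Det this] [AP [Adj careful] [AP [Adj careful]]] [N teacher]]]] [PP [P in] [NP [Pron it]]]]]
The difference turns on whether NP → NP PP is used at the relevant span, versus an alternative expansion of NP.

2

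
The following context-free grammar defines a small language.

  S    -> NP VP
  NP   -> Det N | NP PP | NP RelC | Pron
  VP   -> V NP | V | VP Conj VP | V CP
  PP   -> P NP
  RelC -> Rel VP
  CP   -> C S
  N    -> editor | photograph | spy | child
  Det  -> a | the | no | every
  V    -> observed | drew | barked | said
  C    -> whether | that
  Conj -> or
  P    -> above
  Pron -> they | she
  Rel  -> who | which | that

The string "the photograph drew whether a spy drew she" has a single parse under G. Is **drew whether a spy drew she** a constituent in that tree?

Yes

[S [NP [Det the] [N photograph]] [VP [V drew] [CP [C whether] [S [NP [Det a] [N spy]] [VP [V drew] [NP [Pron she]]]]]]]
The words 'drew whether a spy drew she' are exhaustively dominated by a single VP node (built by VP → V CP), so they form a constituent.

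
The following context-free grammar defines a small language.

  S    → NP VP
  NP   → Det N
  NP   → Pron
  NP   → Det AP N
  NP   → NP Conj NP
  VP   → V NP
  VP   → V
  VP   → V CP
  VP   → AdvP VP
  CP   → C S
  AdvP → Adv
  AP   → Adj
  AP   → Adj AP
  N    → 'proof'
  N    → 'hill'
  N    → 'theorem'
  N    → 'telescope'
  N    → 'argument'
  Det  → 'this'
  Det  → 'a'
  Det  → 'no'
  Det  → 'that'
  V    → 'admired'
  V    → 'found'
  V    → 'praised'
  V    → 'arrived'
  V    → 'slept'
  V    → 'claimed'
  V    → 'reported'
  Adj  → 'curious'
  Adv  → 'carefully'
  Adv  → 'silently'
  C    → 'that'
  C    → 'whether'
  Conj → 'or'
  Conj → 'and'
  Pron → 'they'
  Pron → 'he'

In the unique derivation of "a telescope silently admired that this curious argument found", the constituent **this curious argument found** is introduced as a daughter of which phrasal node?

CP

[S [NP [Det a] [N telescope]] [VP [AdvP [Adv silently]] [VP [V admired] [CP [C that] [S [NP [Det this] [AP [Adj curious]] [N argument]] [VP [V found]]]]]]]
The span 'this curious argument found' is the S node built by S → NP VP.
Its mother is the CP built by CP → C S.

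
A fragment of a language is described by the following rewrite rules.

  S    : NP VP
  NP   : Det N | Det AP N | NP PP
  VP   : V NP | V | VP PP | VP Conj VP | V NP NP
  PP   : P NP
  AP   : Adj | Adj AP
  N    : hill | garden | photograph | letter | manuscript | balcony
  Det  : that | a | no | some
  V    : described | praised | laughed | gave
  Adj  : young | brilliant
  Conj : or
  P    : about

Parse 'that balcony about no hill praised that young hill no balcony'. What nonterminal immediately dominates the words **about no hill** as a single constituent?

S
  NP
    NP
      Det: that
      N: balcony
    PP
      P: about
      NP
        Det: no
        N: hill
  VP
    V: praised
    NP
      Det: that
      AP
        Adj: young
      N: hill
    NP
      Det: no
      N: balcony
The span 'about no hill' is the PP node built by PP → P NP.

PP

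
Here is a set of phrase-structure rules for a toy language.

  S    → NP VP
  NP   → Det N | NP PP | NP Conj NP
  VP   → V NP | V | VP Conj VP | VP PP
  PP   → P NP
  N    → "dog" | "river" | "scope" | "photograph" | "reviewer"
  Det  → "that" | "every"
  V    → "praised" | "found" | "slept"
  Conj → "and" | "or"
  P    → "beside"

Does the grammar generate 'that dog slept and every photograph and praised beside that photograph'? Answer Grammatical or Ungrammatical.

Ungrammatical

For S → NP VP, the only prefix that parses as NP is 'that dog', but the remainder 'slept and every photograph and praised beside that photograph' is not a VP under these rules.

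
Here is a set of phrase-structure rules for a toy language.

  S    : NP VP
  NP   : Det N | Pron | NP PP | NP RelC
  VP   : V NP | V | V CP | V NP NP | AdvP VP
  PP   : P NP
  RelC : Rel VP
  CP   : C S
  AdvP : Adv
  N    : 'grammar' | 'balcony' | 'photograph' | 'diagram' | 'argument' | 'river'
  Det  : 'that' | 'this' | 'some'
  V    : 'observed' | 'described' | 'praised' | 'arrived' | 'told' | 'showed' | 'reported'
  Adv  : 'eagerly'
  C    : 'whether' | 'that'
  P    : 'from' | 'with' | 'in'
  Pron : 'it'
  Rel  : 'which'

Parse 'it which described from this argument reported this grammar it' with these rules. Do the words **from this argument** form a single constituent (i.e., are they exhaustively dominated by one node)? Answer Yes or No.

Yes

[S [NP [NP [NP [Pron it]] [RelC [Rel which] [VP [V described]]]] [PP [P from] [NP [Det this] [N argument]]]] [VP [V reported] [NP [Det this] [N grammar]] [NP [Pron it]]]]
The words 'from this argument' are exhaustively dominated by a single PP node (built by PP → P NP), so they form a constituent.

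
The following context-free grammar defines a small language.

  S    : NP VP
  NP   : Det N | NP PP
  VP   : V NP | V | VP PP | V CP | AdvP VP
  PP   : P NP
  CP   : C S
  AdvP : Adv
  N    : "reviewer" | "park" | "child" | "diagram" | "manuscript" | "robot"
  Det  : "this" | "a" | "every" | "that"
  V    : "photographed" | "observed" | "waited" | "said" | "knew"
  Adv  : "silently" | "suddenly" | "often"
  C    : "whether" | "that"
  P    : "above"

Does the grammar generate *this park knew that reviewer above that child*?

Grammatical

S
  NP
    Det: this
    N: park
  VP
    V: knew
    NP
      NP
        Det: that
        N: reviewer
      PP
        P: above
        NP
          Det: that
          N: child
Every word is introduced by a lexical rule and the phrasal rules combine the resulting categories into a single S.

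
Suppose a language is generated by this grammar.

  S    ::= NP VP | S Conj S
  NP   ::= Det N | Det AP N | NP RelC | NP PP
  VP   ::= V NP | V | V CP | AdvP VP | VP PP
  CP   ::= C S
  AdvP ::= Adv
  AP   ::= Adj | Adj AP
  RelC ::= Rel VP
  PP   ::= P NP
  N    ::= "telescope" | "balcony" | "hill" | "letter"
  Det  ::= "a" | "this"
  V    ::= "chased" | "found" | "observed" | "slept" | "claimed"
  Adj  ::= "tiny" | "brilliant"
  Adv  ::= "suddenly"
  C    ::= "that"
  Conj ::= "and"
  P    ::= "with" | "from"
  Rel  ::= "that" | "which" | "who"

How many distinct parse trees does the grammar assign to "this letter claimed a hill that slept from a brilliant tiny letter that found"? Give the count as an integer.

Two of the 5 distinct bracketings:
[S [NP [Det this] [N letter]] [VP [V claimed] [NP [NP [Det a] [N hill]] [RelC [Rel that] [VP [VP [V slept]] [PP [P from] [NP [NP [Det a] [AP [Adj brilliant] [AP [Adj tiny]]] [N letter]] [RelC [Rel that] [VP [V found]]]]]]]]]]
[S [NP [Det this] [N letter]] [VP [V claimed] [NP [NP [NP [Det a] [N hill]] [RelC [Rel that] [VP [VP [V slept]] [PP [P from] [NP [Det a] [AP [Adj brilliant] [AP [Adj tiny]]] [N letter]]]]]] [RelC [Rel that] [VP [V found]]]]]]
The trees differ in how a recursive rule is bracketed over the same span.

5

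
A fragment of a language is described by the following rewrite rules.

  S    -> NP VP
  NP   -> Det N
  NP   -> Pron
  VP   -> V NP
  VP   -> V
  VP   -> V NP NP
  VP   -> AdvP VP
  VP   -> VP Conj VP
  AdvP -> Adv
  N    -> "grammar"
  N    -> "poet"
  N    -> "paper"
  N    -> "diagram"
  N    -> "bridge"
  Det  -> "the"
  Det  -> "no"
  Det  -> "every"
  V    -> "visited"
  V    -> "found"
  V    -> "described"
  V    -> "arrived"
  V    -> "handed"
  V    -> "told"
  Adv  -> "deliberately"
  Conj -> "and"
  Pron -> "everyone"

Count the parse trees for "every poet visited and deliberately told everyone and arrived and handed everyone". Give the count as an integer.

Two of the 9 distinct bracketings:
[S [NP [Det every] [N poet]] [VP [VP [V visited]] [Conj and] [VP [AdvP [Adv deliberately]] [VP [VP [V told] [NP [Pron everyone]]] [Conj and] [VP [VP [V arrived]] [Conj and] [VP [V handed] [NP [Pron everyone]]]]]]]]
[S [NP [Det every] [N poet]] [VP [VP [V visited]] [Conj and] [VP [AdvP [Adv deliberately]] [VP [VP [VP [V told] [NP [Pron everyone]]] [Conj and] [VP [V arrived]]] [Conj and] [VP [V handed] [NP [Pron everyone]]]]]]]
The trees differ in how a recursive rule is bracketed over the same span.

9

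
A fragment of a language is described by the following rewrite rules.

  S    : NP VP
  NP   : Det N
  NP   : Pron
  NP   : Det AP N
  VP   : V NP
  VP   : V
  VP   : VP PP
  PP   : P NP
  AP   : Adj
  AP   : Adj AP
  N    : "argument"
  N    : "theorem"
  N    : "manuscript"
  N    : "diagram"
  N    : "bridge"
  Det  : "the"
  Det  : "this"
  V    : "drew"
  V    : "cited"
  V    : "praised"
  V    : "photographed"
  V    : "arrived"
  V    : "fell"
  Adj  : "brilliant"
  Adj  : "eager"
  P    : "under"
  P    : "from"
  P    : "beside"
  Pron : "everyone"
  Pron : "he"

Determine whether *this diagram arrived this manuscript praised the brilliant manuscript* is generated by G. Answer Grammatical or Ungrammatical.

For S → NP VP, the only prefix that parses as NP is 'this diagram', but the remainder 'arrived this manuscript praised the brilliant manuscript' is not a VP under these rules.

Ungrammatical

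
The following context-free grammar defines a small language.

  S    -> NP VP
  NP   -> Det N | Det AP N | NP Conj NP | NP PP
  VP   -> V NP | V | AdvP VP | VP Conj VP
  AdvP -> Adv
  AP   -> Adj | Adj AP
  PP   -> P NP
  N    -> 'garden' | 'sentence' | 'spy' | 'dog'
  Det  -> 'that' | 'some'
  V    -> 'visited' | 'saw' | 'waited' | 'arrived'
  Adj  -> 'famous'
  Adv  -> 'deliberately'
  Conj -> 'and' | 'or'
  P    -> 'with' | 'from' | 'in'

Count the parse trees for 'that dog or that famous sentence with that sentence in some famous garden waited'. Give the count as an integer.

Two of the 5 distinct bracketings:
[S [NP [NP [Det that] [N dog]] [Conj or] [NP [NP [Det that] [AP [Adj famous]] [N sentence]] [PP [P with] [NP [NP [Det that] [N sentence]] [PP [P in] [NP [Det some] [AP [Adj famous]] [N garden]]]]]]] [VP [V waited]]]
[S [NP [NP [Det that] [N dog]] [Conj or] [NP [NP [NP [Det that] [AP [Adj famous]] [N sentence]] [PP [P with] [NP [Det that] [N sentence]]]] [PP [P in] [NP [Det some] [AP [Adj famous]] [N garden]]]]] [VP [V waited]]]
The trees differ in how a recursive rule is bracketed over the same span.

5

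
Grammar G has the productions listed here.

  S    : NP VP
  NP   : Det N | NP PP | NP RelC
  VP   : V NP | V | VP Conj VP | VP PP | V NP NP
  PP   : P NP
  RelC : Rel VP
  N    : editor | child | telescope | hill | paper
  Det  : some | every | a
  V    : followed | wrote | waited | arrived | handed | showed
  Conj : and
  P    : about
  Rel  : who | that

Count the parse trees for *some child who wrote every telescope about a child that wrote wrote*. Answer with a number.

Two of the 7 distinct bracketings:
[S [NP [NP [NP [Det some] [N child]] [RelC [Rel who] [VP [V wrote] [NP [Det every] [N telescope]]]]] [PP [P about] [NP [NP [Det a] [N child]] [RelC [Rel that] [VP [V wrote]]]]]] [VP [V wrote]]]
[S [NP [NP [Det some] [N child]] [RelC [Rel who] [VP [V wrote] [NP [NP [Det every] [N telescope]] [PP [P about] [NP [NP [Det a] [N child]] [RelC [Rel that] [VP [V wrote]]]]]]]]] [VP [V wrote]]]
The trees differ in how a recursive rule is bracketed over the same span.

7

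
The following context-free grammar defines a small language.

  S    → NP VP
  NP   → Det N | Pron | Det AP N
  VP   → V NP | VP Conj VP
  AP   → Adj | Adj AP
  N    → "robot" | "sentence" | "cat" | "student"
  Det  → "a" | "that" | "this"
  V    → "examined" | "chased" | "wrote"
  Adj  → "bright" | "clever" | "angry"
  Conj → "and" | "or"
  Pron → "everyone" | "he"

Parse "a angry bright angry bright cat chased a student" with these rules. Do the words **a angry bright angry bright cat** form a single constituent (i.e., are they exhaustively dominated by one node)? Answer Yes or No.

Yes

[S [NP [Det a] [AP [Adj angry] [AP [Adj bright] [AP [Adj angry] [AP [Adj bright]]]]] [N cat]] [VP [V chased] [NP [Det a] [N student]]]]
The words 'a angry bright angry bright cat' are exhaustively dominated by a single NP node (built by NP → Det AP N), so they form a constituent.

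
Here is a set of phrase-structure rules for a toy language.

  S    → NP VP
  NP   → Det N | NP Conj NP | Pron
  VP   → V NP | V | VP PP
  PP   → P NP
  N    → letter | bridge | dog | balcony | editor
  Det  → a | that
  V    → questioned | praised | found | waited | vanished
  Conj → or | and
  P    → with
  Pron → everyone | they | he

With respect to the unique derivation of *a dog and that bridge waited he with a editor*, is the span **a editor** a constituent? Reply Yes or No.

Yes

[S [NP [NP [Det a] [N dog]] [Conj and] [NP [Det that] [N bridge]]] [VP [VP [V waited] [NP [Pron he]]] [PP [P with] [NP [Det a] [N editor]]]]]
The words 'a editor' are exhaustively dominated by a single NP node (built by NP → Det N), so they form a constituent.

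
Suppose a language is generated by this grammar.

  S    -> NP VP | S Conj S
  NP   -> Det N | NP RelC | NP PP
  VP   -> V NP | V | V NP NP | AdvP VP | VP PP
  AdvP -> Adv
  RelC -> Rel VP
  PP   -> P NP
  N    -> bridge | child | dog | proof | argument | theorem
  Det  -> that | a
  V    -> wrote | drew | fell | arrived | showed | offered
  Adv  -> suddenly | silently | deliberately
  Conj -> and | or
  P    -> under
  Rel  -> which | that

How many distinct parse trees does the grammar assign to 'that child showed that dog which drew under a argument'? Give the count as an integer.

3

Two of the 3 distinct bracketings:
[S [NP [Det that] [N child]] [VP [V showed] [NP [NP [Det that] [N dog]] [RelC [Rel which] [VP [VP [V drew]] [PP [P under] [NP [Det a] [N argument]]]]]]]]
[S [NP [Det that] [N child]] [VP [V showed] [NP [NP [NP [Det that] [N dog]] [RelC [Rel which] [VP [V drew]]]] [PP [P under] [NP [Det a] [N argument]]]]]]
The difference turns on whether NP → NP PP is used at the relevant span, versus an alternative expansion of NP.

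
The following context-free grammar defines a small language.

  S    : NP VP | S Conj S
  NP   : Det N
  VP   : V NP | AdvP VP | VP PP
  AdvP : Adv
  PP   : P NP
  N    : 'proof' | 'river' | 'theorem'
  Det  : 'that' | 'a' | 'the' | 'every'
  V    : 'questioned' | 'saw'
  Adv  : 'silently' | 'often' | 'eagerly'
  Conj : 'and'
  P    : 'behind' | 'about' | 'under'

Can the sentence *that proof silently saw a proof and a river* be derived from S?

Ungrammatical

For S → NP VP, the only prefix that parses as NP is 'that proof', but the remainder 'silently saw a proof and a river' is not a VP under these rules. The alternative S rule S → S Conj S likewise has no satisfying split.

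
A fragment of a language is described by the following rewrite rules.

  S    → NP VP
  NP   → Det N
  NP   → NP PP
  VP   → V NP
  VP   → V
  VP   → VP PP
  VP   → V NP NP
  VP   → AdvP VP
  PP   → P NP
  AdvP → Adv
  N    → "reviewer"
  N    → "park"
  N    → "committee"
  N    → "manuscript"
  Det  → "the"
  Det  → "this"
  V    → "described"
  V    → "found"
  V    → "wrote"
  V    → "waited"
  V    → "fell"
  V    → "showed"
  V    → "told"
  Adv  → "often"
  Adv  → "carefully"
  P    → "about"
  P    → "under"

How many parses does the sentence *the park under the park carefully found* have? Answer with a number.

1

[S [NP [NP [Det the] [N park]] [PP [P under] [NP [Det the] [N park]]]] [VP [AdvP [Adv carefully]] [VP [V found]]]]
No rule offers an alternative attachment or grouping for any span, so this is the only derivation.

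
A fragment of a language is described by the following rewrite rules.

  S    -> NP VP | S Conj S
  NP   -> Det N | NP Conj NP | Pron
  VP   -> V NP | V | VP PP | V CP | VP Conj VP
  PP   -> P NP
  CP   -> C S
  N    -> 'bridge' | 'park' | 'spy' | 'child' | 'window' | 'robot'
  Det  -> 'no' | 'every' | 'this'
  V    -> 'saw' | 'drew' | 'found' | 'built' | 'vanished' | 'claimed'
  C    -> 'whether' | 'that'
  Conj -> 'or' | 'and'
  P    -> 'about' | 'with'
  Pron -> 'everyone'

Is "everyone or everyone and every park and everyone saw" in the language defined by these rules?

Grammatical

S
  NP
    NP
      Pron: everyone
    Conj: or
    NP
      NP
        Pron: everyone
      Conj: and
      NP
        NP
          Det: every
          N: park
        Conj: and
        NP
          Pron: everyone
  VP
    V: saw
Each bracket corresponds to one application of a listed rule, so the string is derivable from S.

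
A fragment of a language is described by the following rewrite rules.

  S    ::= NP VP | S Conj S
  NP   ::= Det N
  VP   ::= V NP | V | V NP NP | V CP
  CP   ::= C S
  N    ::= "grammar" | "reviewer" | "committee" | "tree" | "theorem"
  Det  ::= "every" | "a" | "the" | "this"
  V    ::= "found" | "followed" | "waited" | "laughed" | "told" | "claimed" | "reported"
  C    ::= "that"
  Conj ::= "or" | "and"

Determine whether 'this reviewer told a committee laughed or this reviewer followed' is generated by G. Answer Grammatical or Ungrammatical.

Ungrammatical

For S → NP VP, the only prefix that parses as NP is 'this reviewer', but the remainder 'told a committee laughed or this reviewer followed' is not a VP under these rules. The alternative S rule S → S Conj S likewise has no satisfying split.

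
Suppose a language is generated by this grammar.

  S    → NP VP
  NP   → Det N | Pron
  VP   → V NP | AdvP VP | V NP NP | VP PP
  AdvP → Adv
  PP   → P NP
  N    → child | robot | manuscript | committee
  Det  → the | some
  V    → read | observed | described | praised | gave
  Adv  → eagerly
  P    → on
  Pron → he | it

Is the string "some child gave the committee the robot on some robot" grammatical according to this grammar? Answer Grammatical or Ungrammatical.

[S [NP [Det some] [N child]] [VP [VP [V gave] [NP [Det the] [N committee]] [NP [Det the] [N robot]]] [PP [P on] [NP [Det some] [N robot]]]]]
Each bracket corresponds to one application of a listed rule, so the string is derivable from S.

Grammatical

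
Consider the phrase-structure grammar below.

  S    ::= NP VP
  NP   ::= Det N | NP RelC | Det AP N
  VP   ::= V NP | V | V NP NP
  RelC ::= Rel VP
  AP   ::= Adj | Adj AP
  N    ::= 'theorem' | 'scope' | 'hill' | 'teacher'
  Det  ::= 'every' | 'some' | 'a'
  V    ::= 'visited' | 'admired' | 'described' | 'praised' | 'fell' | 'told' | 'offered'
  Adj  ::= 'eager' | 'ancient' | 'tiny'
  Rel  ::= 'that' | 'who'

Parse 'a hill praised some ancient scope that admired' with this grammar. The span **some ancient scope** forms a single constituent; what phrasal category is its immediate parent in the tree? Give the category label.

NP

S
  NP
    Det: a
    N: hill
  VP
    V: praised
    NP
      NP
        Det: some
        AP
          Adj: ancient
        N: scope
      RelC
        Rel: that
        VP
          V: admired
The span 'some ancient scope' is the NP node built by NP → Det AP N.
Its mother is the NP built by NP → NP RelC.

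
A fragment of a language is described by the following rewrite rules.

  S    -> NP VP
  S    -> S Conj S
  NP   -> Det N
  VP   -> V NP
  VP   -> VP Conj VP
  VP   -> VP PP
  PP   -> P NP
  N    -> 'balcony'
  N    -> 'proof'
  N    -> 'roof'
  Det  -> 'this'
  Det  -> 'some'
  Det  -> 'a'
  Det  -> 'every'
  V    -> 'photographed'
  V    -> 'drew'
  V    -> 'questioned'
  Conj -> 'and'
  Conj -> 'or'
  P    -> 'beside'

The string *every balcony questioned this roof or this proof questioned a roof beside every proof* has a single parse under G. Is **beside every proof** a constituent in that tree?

Yes

[S [S [NP [Det every] [N balcony]] [VP [V questioned] [NP [Det this] [N roof]]]] [Conj or] [S [NP [Det this] [N proof]] [VP [VP [V questioned] [NP [Det a] [N roof]]] [PP [P beside] [NP [Det every] [N proof]]]]]]
The words 'beside every proof' are exhaustively dominated by a single PP node (built by PP → P NP), so they form a constituent.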